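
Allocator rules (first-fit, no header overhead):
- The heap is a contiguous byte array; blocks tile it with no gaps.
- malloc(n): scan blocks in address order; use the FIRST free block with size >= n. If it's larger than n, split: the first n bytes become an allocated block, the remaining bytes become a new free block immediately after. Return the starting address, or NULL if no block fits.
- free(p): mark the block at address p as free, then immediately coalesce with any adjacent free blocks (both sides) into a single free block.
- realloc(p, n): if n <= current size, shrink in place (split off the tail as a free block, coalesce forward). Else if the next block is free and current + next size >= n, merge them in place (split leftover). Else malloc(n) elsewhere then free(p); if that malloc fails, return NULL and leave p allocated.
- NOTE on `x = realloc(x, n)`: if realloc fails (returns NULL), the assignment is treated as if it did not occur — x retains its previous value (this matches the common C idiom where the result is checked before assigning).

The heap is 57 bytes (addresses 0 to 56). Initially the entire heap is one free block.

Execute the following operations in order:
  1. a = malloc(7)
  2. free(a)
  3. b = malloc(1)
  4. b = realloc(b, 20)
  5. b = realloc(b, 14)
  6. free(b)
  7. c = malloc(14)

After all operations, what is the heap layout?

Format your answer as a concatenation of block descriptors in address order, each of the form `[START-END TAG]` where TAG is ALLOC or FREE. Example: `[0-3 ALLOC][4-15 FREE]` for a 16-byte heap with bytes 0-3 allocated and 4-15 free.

Answer: [0-13 ALLOC][14-56 FREE]

Derivation:
Op 1: a = malloc(7) -> a = 0; heap: [0-6 ALLOC][7-56 FREE]
Op 2: free(a) -> (freed a); heap: [0-56 FREE]
Op 3: b = malloc(1) -> b = 0; heap: [0-0 ALLOC][1-56 FREE]
Op 4: b = realloc(b, 20) -> b = 0; heap: [0-19 ALLOC][20-56 FREE]
Op 5: b = realloc(b, 14) -> b = 0; heap: [0-13 ALLOC][14-56 FREE]
Op 6: free(b) -> (freed b); heap: [0-56 FREE]
Op 7: c = malloc(14) -> c = 0; heap: [0-13 ALLOC][14-56 FREE]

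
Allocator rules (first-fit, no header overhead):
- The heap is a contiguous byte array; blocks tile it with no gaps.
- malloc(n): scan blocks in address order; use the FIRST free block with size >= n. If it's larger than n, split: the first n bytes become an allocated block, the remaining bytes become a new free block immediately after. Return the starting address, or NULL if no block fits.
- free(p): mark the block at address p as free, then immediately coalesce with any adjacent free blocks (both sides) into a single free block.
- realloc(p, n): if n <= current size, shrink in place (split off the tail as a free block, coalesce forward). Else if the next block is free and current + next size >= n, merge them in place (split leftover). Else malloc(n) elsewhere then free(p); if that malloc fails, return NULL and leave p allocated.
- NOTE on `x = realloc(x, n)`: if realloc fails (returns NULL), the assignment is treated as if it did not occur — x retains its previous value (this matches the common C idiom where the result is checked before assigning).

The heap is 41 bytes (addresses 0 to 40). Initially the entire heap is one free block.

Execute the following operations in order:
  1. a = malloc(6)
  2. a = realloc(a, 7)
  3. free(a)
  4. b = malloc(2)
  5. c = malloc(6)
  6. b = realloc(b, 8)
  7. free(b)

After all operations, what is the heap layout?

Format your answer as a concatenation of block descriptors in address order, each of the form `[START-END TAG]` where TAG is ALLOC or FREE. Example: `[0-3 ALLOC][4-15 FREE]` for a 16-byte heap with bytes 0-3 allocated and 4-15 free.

Op 1: a = malloc(6) -> a = 0; heap: [0-5 ALLOC][6-40 FREE]
Op 2: a = realloc(a, 7) -> a = 0; heap: [0-6 ALLOC][7-40 FREE]
Op 3: free(a) -> (freed a); heap: [0-40 FREE]
Op 4: b = malloc(2) -> b = 0; heap: [0-1 ALLOC][2-40 FREE]
Op 5: c = malloc(6) -> c = 2; heap: [0-1 ALLOC][2-7 ALLOC][8-40 FREE]
Op 6: b = realloc(b, 8) -> b = 8; heap: [0-1 FREE][2-7 ALLOC][8-15 ALLOC][16-40 FREE]
Op 7: free(b) -> (freed b); heap: [0-1 FREE][2-7 ALLOC][8-40 FREE]

Answer: [0-1 FREE][2-7 ALLOC][8-40 FREE]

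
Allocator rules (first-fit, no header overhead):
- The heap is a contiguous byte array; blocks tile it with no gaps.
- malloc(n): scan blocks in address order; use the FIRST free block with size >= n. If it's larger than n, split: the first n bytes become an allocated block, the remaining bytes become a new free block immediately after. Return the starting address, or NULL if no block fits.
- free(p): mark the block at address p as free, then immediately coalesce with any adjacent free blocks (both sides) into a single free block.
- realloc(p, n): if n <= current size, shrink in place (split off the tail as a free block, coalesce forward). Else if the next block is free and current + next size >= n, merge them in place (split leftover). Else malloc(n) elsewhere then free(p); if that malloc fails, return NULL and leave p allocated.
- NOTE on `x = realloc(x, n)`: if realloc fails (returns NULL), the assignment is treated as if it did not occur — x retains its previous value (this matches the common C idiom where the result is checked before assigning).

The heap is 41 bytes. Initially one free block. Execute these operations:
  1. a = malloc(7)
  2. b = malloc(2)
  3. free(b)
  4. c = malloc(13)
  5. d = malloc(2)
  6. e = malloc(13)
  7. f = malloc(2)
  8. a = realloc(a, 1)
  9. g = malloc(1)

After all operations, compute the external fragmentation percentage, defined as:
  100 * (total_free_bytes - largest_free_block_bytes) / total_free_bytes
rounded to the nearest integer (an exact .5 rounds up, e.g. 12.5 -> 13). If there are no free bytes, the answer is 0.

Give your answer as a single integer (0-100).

Answer: 44

Derivation:
Op 1: a = malloc(7) -> a = 0; heap: [0-6 ALLOC][7-40 FREE]
Op 2: b = malloc(2) -> b = 7; heap: [0-6 ALLOC][7-8 ALLOC][9-40 FREE]
Op 3: free(b) -> (freed b); heap: [0-6 ALLOC][7-40 FREE]
Op 4: c = malloc(13) -> c = 7; heap: [0-6 ALLOC][7-19 ALLOC][20-40 FREE]
Op 5: d = malloc(2) -> d = 20; heap: [0-6 ALLOC][7-19 ALLOC][20-21 ALLOC][22-40 FREE]
Op 6: e = malloc(13) -> e = 22; heap: [0-6 ALLOC][7-19 ALLOC][20-21 ALLOC][22-34 ALLOC][35-40 FREE]
Op 7: f = malloc(2) -> f = 35; heap: [0-6 ALLOC][7-19 ALLOC][20-21 ALLOC][22-34 ALLOC][35-36 ALLOC][37-40 FREE]
Op 8: a = realloc(a, 1) -> a = 0; heap: [0-0 ALLOC][1-6 FREE][7-19 ALLOC][20-21 ALLOC][22-34 ALLOC][35-36 ALLOC][37-40 FREE]
Op 9: g = malloc(1) -> g = 1; heap: [0-0 ALLOC][1-1 ALLOC][2-6 FREE][7-19 ALLOC][20-21 ALLOC][22-34 ALLOC][35-36 ALLOC][37-40 FREE]
Free blocks: [5 4] total_free=9 largest=5 -> 100*(9-5)/9 = 400/9 ≈ 44.444 -> rounds to 44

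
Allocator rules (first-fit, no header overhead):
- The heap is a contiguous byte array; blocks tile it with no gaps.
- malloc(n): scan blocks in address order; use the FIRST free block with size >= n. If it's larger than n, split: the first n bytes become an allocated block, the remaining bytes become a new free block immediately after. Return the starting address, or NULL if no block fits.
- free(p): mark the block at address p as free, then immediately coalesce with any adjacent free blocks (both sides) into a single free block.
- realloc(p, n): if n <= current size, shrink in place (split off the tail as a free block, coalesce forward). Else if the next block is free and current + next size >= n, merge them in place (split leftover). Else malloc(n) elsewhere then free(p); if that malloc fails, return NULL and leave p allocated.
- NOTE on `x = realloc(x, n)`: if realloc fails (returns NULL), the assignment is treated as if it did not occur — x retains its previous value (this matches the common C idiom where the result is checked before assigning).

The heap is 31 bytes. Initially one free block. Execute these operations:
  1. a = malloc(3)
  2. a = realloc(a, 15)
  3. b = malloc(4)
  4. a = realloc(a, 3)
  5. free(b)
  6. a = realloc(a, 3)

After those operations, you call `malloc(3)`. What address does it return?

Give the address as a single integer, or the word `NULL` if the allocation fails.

Op 1: a = malloc(3) -> a = 0; heap: [0-2 ALLOC][3-30 FREE]
Op 2: a = realloc(a, 15) -> a = 0; heap: [0-14 ALLOC][15-30 FREE]
Op 3: b = malloc(4) -> b = 15; heap: [0-14 ALLOC][15-18 ALLOC][19-30 FREE]
Op 4: a = realloc(a, 3) -> a = 0; heap: [0-2 ALLOC][3-14 FREE][15-18 ALLOC][19-30 FREE]
Op 5: free(b) -> (freed b); heap: [0-2 ALLOC][3-30 FREE]
Op 6: a = realloc(a, 3) -> a = 0; heap: [0-2 ALLOC][3-30 FREE]
malloc(3): first-fit scan over [0-2 ALLOC][3-30 FREE] -> 3

Answer: 3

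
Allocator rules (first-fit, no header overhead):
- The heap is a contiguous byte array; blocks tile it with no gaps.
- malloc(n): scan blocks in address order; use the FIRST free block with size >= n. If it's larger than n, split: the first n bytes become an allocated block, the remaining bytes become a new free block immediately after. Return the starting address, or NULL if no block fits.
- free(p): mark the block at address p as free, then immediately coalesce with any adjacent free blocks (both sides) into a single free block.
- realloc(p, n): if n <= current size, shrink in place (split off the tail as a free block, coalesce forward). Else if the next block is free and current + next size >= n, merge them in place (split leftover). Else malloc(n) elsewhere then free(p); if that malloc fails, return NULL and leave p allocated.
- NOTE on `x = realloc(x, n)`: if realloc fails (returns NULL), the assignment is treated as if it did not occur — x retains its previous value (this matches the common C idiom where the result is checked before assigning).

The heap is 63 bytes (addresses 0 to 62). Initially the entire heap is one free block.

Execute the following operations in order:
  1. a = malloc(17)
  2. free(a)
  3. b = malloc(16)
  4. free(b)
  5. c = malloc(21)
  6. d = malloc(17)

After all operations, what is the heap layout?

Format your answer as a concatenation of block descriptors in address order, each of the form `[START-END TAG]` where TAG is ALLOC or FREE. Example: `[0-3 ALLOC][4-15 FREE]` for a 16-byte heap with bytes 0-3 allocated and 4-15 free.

Answer: [0-20 ALLOC][21-37 ALLOC][38-62 FREE]

Derivation:
Op 1: a = malloc(17) -> a = 0; heap: [0-16 ALLOC][17-62 FREE]
Op 2: free(a) -> (freed a); heap: [0-62 FREE]
Op 3: b = malloc(16) -> b = 0; heap: [0-15 ALLOC][16-62 FREE]
Op 4: free(b) -> (freed b); heap: [0-62 FREE]
Op 5: c = malloc(21) -> c = 0; heap: [0-20 ALLOC][21-62 FREE]
Op 6: d = malloc(17) -> d = 21; heap: [0-20 ALLOC][21-37 ALLOC][38-62 FREE]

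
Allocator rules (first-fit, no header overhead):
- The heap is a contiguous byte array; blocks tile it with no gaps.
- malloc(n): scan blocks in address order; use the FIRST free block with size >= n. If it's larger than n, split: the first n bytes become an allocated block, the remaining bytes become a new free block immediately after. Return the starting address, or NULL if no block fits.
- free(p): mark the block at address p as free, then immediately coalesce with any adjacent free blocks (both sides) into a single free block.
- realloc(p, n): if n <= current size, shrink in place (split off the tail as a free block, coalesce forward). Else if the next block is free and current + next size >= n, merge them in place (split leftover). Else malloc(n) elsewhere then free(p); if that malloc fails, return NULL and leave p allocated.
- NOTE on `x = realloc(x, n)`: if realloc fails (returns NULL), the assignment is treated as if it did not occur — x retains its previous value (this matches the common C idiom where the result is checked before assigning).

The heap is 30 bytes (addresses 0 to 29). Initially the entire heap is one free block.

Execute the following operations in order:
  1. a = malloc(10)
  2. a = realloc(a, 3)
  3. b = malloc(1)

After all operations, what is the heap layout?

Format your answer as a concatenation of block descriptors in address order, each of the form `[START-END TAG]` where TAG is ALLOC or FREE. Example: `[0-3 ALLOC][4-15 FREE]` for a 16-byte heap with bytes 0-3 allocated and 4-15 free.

Op 1: a = malloc(10) -> a = 0; heap: [0-9 ALLOC][10-29 FREE]
Op 2: a = realloc(a, 3) -> a = 0; heap: [0-2 ALLOC][3-29 FREE]
Op 3: b = malloc(1) -> b = 3; heap: [0-2 ALLOC][3-3 ALLOC][4-29 FREE]

Answer: [0-2 ALLOC][3-3 ALLOC][4-29 FREE]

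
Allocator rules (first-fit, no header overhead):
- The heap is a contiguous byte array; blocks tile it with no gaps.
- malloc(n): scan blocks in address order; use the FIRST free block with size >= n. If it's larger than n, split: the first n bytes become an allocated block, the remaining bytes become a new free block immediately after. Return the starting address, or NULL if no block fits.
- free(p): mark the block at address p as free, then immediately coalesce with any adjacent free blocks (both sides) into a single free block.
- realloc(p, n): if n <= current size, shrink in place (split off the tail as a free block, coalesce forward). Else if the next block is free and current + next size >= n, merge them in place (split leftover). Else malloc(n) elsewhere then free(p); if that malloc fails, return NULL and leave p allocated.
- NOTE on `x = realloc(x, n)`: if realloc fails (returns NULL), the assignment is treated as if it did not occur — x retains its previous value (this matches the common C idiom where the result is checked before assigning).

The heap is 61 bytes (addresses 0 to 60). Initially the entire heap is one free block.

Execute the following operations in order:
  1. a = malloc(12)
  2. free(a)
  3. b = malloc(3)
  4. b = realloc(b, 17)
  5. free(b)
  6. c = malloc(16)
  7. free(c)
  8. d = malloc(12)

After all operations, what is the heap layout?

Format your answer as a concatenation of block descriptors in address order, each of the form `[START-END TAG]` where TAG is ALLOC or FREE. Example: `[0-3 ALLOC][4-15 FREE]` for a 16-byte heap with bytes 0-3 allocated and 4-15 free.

Op 1: a = malloc(12) -> a = 0; heap: [0-11 ALLOC][12-60 FREE]
Op 2: free(a) -> (freed a); heap: [0-60 FREE]
Op 3: b = malloc(3) -> b = 0; heap: [0-2 ALLOC][3-60 FREE]
Op 4: b = realloc(b, 17) -> b = 0; heap: [0-16 ALLOC][17-60 FREE]
Op 5: free(b) -> (freed b); heap: [0-60 FREE]
Op 6: c = malloc(16) -> c = 0; heap: [0-15 ALLOC][16-60 FREE]
Op 7: free(c) -> (freed c); heap: [0-60 FREE]
Op 8: d = malloc(12) -> d = 0; heap: [0-11 ALLOC][12-60 FREE]

Answer: [0-11 ALLOC][12-60 FREE]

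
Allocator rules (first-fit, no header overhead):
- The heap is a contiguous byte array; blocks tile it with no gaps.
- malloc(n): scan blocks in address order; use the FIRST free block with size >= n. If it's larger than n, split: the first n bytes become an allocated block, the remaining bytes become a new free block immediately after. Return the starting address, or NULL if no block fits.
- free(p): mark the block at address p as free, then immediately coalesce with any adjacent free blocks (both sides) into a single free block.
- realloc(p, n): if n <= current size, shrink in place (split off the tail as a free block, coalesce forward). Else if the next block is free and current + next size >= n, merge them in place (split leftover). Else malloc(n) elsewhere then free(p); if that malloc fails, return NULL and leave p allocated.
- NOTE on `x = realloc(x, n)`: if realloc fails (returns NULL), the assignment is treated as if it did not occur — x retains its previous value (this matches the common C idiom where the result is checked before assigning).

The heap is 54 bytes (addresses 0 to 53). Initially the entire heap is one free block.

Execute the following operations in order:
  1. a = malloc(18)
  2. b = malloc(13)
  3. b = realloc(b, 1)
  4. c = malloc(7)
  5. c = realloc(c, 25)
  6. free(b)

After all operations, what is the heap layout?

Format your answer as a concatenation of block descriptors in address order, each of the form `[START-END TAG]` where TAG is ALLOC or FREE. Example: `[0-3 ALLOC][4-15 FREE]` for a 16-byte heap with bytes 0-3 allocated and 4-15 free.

Answer: [0-17 ALLOC][18-18 FREE][19-43 ALLOC][44-53 FREE]

Derivation:
Op 1: a = malloc(18) -> a = 0; heap: [0-17 ALLOC][18-53 FREE]
Op 2: b = malloc(13) -> b = 18; heap: [0-17 ALLOC][18-30 ALLOC][31-53 FREE]
Op 3: b = realloc(b, 1) -> b = 18; heap: [0-17 ALLOC][18-18 ALLOC][19-53 FREE]
Op 4: c = malloc(7) -> c = 19; heap: [0-17 ALLOC][18-18 ALLOC][19-25 ALLOC][26-53 FREE]
Op 5: c = realloc(c, 25) -> c = 19; heap: [0-17 ALLOC][18-18 ALLOC][19-43 ALLOC][44-53 FREE]
Op 6: free(b) -> (freed b); heap: [0-17 ALLOC][18-18 FREE][19-43 ALLOC][44-53 FREE]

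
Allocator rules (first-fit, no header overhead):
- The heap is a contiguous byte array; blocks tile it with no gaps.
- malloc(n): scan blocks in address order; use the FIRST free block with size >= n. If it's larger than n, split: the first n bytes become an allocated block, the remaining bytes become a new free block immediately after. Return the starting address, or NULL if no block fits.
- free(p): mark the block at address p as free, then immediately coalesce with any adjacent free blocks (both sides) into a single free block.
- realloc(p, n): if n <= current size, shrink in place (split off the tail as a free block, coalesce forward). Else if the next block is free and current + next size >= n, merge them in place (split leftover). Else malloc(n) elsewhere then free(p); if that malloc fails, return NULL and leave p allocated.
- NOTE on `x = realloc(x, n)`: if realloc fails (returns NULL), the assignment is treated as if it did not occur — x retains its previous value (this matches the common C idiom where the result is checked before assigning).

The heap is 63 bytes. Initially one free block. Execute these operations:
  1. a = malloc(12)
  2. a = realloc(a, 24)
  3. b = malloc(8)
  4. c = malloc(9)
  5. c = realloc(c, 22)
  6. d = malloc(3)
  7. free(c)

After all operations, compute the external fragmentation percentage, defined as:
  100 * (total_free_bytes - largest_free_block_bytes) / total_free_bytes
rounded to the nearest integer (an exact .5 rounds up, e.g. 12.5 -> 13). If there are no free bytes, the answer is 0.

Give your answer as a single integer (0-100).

Op 1: a = malloc(12) -> a = 0; heap: [0-11 ALLOC][12-62 FREE]
Op 2: a = realloc(a, 24) -> a = 0; heap: [0-23 ALLOC][24-62 FREE]
Op 3: b = malloc(8) -> b = 24; heap: [0-23 ALLOC][24-31 ALLOC][32-62 FREE]
Op 4: c = malloc(9) -> c = 32; heap: [0-23 ALLOC][24-31 ALLOC][32-40 ALLOC][41-62 FREE]
Op 5: c = realloc(c, 22) -> c = 32; heap: [0-23 ALLOC][24-31 ALLOC][32-53 ALLOC][54-62 FREE]
Op 6: d = malloc(3) -> d = 54; heap: [0-23 ALLOC][24-31 ALLOC][32-53 ALLOC][54-56 ALLOC][57-62 FREE]
Op 7: free(c) -> (freed c); heap: [0-23 ALLOC][24-31 ALLOC][32-53 FREE][54-56 ALLOC][57-62 FREE]
Free blocks: [22 6] total_free=28 largest=22 -> 100*(28-22)/28 = 600/28 ≈ 21.429 -> rounds to 21

Answer: 21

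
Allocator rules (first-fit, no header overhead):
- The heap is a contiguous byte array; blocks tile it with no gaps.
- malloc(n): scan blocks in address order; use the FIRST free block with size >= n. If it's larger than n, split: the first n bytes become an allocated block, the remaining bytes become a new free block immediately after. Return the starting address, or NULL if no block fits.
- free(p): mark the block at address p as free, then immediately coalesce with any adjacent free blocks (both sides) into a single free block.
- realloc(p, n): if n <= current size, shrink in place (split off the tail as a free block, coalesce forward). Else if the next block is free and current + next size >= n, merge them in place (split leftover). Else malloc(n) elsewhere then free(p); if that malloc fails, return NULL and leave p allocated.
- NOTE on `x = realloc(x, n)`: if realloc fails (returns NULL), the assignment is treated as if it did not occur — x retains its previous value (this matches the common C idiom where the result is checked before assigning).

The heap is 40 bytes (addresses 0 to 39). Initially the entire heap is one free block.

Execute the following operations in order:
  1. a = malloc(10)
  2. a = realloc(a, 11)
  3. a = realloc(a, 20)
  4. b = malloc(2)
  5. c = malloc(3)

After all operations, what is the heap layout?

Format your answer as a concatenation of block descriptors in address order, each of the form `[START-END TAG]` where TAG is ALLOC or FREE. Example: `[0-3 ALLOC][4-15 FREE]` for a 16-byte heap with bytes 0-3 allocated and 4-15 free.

Op 1: a = malloc(10) -> a = 0; heap: [0-9 ALLOC][10-39 FREE]
Op 2: a = realloc(a, 11) -> a = 0; heap: [0-10 ALLOC][11-39 FREE]
Op 3: a = realloc(a, 20) -> a = 0; heap: [0-19 ALLOC][20-39 FREE]
Op 4: b = malloc(2) -> b = 20; heap: [0-19 ALLOC][20-21 ALLOC][22-39 FREE]
Op 5: c = malloc(3) -> c = 22; heap: [0-19 ALLOC][20-21 ALLOC][22-24 ALLOC][25-39 FREE]

Answer: [0-19 ALLOC][20-21 ALLOC][22-24 ALLOC][25-39 FREE]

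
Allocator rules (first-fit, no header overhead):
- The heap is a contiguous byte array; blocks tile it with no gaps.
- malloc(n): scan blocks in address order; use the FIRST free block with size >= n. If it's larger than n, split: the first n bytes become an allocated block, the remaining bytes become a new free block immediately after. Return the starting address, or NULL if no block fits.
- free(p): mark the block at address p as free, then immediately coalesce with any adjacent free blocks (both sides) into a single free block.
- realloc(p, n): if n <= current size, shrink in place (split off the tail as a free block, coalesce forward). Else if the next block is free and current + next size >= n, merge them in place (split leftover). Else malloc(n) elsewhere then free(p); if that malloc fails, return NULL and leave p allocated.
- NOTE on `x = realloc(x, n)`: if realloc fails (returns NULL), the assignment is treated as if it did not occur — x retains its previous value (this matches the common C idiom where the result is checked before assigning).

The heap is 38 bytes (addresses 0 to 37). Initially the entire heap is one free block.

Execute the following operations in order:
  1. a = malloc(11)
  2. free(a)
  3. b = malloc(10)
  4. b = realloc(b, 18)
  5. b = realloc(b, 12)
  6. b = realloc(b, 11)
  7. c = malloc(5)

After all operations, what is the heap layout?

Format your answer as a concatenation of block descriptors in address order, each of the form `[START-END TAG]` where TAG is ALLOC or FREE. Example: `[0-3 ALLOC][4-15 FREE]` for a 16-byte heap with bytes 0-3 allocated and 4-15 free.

Answer: [0-10 ALLOC][11-15 ALLOC][16-37 FREE]

Derivation:
Op 1: a = malloc(11) -> a = 0; heap: [0-10 ALLOC][11-37 FREE]
Op 2: free(a) -> (freed a); heap: [0-37 FREE]
Op 3: b = malloc(10) -> b = 0; heap: [0-9 ALLOC][10-37 FREE]
Op 4: b = realloc(b, 18) -> b = 0; heap: [0-17 ALLOC][18-37 FREE]
Op 5: b = realloc(b, 12) -> b = 0; heap: [0-11 ALLOC][12-37 FREE]
Op 6: b = realloc(b, 11) -> b = 0; heap: [0-10 ALLOC][11-37 FREE]
Op 7: c = malloc(5) -> c = 11; heap: [0-10 ALLOC][11-15 ALLOC][16-37 FREE]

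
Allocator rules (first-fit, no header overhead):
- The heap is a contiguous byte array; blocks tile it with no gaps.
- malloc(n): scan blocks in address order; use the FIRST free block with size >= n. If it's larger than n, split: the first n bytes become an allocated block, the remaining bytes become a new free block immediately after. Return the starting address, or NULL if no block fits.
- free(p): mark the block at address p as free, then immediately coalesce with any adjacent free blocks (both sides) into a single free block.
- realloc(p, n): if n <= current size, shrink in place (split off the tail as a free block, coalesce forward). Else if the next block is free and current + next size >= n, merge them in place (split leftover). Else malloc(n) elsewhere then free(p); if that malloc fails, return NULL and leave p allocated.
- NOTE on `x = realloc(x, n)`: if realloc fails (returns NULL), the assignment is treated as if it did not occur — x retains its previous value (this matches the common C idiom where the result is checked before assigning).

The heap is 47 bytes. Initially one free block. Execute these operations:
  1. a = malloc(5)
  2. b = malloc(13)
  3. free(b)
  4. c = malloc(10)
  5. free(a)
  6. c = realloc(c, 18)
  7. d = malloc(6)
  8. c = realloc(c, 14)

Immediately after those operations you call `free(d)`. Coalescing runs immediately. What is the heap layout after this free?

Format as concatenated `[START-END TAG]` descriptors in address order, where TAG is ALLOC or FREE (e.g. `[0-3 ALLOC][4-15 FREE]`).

Op 1: a = malloc(5) -> a = 0; heap: [0-4 ALLOC][5-46 FREE]
Op 2: b = malloc(13) -> b = 5; heap: [0-4 ALLOC][5-17 ALLOC][18-46 FREE]
Op 3: free(b) -> (freed b); heap: [0-4 ALLOC][5-46 FREE]
Op 4: c = malloc(10) -> c = 5; heap: [0-4 ALLOC][5-14 ALLOC][15-46 FREE]
Op 5: free(a) -> (freed a); heap: [0-4 FREE][5-14 ALLOC][15-46 FREE]
Op 6: c = realloc(c, 18) -> c = 5; heap: [0-4 FREE][5-22 ALLOC][23-46 FREE]
Op 7: d = malloc(6) -> d = 23; heap: [0-4 FREE][5-22 ALLOC][23-28 ALLOC][29-46 FREE]
Op 8: c = realloc(c, 14) -> c = 5; heap: [0-4 FREE][5-18 ALLOC][19-22 FREE][23-28 ALLOC][29-46 FREE]
free(d): d = 23 -> block [23-28 ALLOC]; mark free, coalesce with adjacent free neighbors -> [0-4 FREE][5-18 ALLOC][19-46 FREE]

Answer: [0-4 FREE][5-18 ALLOC][19-46 FREE]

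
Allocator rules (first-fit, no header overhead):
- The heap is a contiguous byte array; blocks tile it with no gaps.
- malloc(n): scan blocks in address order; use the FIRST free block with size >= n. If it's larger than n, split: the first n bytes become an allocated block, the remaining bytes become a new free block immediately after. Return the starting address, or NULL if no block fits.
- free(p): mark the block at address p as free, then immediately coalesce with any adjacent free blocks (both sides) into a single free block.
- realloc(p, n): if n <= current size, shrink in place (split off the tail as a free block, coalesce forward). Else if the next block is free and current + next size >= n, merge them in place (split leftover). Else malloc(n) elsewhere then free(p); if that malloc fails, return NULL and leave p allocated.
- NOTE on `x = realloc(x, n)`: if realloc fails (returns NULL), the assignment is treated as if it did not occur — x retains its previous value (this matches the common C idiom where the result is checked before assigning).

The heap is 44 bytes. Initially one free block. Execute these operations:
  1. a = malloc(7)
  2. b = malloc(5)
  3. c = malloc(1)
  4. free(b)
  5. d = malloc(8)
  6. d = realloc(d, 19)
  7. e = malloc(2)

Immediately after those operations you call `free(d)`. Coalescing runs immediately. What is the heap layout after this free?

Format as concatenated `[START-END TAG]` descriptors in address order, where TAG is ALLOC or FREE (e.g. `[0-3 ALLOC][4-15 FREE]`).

Answer: [0-6 ALLOC][7-8 ALLOC][9-11 FREE][12-12 ALLOC][13-43 FREE]

Derivation:
Op 1: a = malloc(7) -> a = 0; heap: [0-6 ALLOC][7-43 FREE]
Op 2: b = malloc(5) -> b = 7; heap: [0-6 ALLOC][7-11 ALLOC][12-43 FREE]
Op 3: c = malloc(1) -> c = 12; heap: [0-6 ALLOC][7-11 ALLOC][12-12 ALLOC][13-43 FREE]
Op 4: free(b) -> (freed b); heap: [0-6 ALLOC][7-11 FREE][12-12 ALLOC][13-43 FREE]
Op 5: d = malloc(8) -> d = 13; heap: [0-6 ALLOC][7-11 FREE][12-12 ALLOC][13-20 ALLOC][21-43 FREE]
Op 6: d = realloc(d, 19) -> d = 13; heap: [0-6 ALLOC][7-11 FREE][12-12 ALLOC][13-31 ALLOC][32-43 FREE]
Op 7: e = malloc(2) -> e = 7; heap: [0-6 ALLOC][7-8 ALLOC][9-11 FREE][12-12 ALLOC][13-31 ALLOC][32-43 FREE]
free(d): d = 13 -> block [13-31 ALLOC]; mark free, coalesce with adjacent free neighbors -> [0-6 ALLOC][7-8 ALLOC][9-11 FREE][12-12 ALLOC][13-43 FREE]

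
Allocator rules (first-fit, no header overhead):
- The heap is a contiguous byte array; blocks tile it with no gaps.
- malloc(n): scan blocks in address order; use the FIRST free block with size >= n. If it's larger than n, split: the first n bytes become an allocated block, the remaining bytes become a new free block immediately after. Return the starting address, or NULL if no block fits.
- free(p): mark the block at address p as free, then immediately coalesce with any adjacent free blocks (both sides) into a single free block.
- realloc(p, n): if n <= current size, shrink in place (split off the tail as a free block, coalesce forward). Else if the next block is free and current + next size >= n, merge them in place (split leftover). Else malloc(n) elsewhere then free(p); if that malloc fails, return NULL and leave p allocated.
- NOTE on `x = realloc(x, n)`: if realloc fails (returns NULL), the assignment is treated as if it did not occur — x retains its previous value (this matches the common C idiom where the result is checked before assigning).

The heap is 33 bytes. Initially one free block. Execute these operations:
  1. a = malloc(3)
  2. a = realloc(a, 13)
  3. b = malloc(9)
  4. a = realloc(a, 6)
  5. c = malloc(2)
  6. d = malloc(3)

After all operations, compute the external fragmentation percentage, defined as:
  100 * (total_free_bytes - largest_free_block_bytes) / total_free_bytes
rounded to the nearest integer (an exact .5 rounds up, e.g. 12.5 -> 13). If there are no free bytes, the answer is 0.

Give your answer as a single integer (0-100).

Answer: 15

Derivation:
Op 1: a = malloc(3) -> a = 0; heap: [0-2 ALLOC][3-32 FREE]
Op 2: a = realloc(a, 13) -> a = 0; heap: [0-12 ALLOC][13-32 FREE]
Op 3: b = malloc(9) -> b = 13; heap: [0-12 ALLOC][13-21 ALLOC][22-32 FREE]
Op 4: a = realloc(a, 6) -> a = 0; heap: [0-5 ALLOC][6-12 FREE][13-21 ALLOC][22-32 FREE]
Op 5: c = malloc(2) -> c = 6; heap: [0-5 ALLOC][6-7 ALLOC][8-12 FREE][13-21 ALLOC][22-32 FREE]
Op 6: d = malloc(3) -> d = 8; heap: [0-5 ALLOC][6-7 ALLOC][8-10 ALLOC][11-12 FREE][13-21 ALLOC][22-32 FREE]
Free blocks: [2 11] total_free=13 largest=11 -> 100*(13-11)/13 = 200/13 ≈ 15.385 -> rounds to 15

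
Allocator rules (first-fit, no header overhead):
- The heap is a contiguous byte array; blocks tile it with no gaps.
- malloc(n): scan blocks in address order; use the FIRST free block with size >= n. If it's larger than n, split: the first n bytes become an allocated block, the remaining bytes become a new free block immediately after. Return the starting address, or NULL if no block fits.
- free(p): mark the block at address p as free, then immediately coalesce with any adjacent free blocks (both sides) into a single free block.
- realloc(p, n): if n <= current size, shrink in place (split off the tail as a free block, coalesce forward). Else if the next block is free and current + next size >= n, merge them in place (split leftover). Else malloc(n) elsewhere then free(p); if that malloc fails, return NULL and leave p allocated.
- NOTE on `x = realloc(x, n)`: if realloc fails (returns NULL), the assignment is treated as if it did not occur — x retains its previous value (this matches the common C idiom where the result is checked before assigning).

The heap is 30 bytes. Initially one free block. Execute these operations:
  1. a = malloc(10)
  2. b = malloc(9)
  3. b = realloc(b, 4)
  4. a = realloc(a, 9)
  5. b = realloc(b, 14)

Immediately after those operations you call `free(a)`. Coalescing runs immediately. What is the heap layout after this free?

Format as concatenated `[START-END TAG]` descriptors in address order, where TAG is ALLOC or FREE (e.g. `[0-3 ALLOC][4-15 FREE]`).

Op 1: a = malloc(10) -> a = 0; heap: [0-9 ALLOC][10-29 FREE]
Op 2: b = malloc(9) -> b = 10; heap: [0-9 ALLOC][10-18 ALLOC][19-29 FREE]
Op 3: b = realloc(b, 4) -> b = 10; heap: [0-9 ALLOC][10-13 ALLOC][14-29 FREE]
Op 4: a = realloc(a, 9) -> a = 0; heap: [0-8 ALLOC][9-9 FREE][10-13 ALLOC][14-29 FREE]
Op 5: b = realloc(b, 14) -> b = 10; heap: [0-8 ALLOC][9-9 FREE][10-23 ALLOC][24-29 FREE]
free(a): a = 0 -> block [0-8 ALLOC]; mark free, coalesce with adjacent free neighbors -> [0-9 FREE][10-23 ALLOC][24-29 FREE]

Answer: [0-9 FREE][10-23 ALLOC][24-29 FREE]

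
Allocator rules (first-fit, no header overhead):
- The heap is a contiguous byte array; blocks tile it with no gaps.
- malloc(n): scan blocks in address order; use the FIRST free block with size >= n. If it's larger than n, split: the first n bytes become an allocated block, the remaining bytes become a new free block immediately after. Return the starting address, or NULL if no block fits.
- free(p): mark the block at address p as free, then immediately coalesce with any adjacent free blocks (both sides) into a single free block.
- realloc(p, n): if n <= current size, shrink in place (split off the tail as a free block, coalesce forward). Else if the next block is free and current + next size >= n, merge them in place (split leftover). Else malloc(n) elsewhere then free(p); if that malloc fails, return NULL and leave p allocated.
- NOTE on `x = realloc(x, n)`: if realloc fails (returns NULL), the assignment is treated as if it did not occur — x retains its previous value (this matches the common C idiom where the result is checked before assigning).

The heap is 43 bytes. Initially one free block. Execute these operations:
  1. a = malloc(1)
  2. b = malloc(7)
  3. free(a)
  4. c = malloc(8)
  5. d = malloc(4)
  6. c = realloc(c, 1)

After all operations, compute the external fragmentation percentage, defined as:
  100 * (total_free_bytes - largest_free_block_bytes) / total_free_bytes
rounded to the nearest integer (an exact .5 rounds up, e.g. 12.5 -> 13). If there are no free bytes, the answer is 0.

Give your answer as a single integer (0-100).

Op 1: a = malloc(1) -> a = 0; heap: [0-0 ALLOC][1-42 FREE]
Op 2: b = malloc(7) -> b = 1; heap: [0-0 ALLOC][1-7 ALLOC][8-42 FREE]
Op 3: free(a) -> (freed a); heap: [0-0 FREE][1-7 ALLOC][8-42 FREE]
Op 4: c = malloc(8) -> c = 8; heap: [0-0 FREE][1-7 ALLOC][8-15 ALLOC][16-42 FREE]
Op 5: d = malloc(4) -> d = 16; heap: [0-0 FREE][1-7 ALLOC][8-15 ALLOC][16-19 ALLOC][20-42 FREE]
Op 6: c = realloc(c, 1) -> c = 8; heap: [0-0 FREE][1-7 ALLOC][8-8 ALLOC][9-15 FREE][16-19 ALLOC][20-42 FREE]
Free blocks: [1 7 23] total_free=31 largest=23 -> 100*(31-23)/31 = 800/31 ≈ 25.806 -> rounds to 26

Answer: 26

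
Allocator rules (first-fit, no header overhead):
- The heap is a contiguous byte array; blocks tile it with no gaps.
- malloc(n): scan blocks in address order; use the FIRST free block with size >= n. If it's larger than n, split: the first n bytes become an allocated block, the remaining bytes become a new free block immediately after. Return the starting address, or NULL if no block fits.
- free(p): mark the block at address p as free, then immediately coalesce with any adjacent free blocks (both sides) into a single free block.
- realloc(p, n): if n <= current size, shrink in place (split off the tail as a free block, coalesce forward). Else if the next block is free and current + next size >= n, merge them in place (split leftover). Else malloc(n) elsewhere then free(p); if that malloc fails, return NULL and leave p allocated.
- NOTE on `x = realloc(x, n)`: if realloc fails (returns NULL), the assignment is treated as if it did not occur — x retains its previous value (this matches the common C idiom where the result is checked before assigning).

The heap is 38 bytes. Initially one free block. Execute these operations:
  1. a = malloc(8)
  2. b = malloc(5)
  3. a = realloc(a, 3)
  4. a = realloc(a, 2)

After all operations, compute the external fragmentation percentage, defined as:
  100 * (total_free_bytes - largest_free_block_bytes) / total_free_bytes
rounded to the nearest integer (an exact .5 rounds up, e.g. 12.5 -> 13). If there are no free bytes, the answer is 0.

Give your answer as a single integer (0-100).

Answer: 19

Derivation:
Op 1: a = malloc(8) -> a = 0; heap: [0-7 ALLOC][8-37 FREE]
Op 2: b = malloc(5) -> b = 8; heap: [0-7 ALLOC][8-12 ALLOC][13-37 FREE]
Op 3: a = realloc(a, 3) -> a = 0; heap: [0-2 ALLOC][3-7 FREE][8-12 ALLOC][13-37 FREE]
Op 4: a = realloc(a, 2) -> a = 0; heap: [0-1 ALLOC][2-7 FREE][8-12 ALLOC][13-37 FREE]
Free blocks: [6 25] total_free=31 largest=25 -> 100*(31-25)/31 = 600/31 ≈ 19.355 -> rounds to 19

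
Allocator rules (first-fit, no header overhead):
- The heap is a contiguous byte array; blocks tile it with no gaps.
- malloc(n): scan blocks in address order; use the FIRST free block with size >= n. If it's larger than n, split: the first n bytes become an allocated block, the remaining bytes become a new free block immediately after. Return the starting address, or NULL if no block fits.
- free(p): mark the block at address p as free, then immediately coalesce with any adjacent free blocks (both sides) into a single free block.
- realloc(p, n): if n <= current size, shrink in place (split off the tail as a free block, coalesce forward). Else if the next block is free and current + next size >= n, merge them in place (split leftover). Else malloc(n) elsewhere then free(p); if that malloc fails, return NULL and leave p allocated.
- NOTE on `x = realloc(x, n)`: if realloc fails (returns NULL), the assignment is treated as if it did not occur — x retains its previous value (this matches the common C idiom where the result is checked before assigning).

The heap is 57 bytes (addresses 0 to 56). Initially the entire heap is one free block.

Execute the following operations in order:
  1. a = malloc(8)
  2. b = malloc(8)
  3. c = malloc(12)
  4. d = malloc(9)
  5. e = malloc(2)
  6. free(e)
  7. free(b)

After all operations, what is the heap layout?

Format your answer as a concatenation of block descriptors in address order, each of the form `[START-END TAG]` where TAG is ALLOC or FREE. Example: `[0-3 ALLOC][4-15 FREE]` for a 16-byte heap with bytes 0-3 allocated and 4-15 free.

Op 1: a = malloc(8) -> a = 0; heap: [0-7 ALLOC][8-56 FREE]
Op 2: b = malloc(8) -> b = 8; heap: [0-7 ALLOC][8-15 ALLOC][16-56 FREE]
Op 3: c = malloc(12) -> c = 16; heap: [0-7 ALLOC][8-15 ALLOC][16-27 ALLOC][28-56 FREE]
Op 4: d = malloc(9) -> d = 28; heap: [0-7 ALLOC][8-15 ALLOC][16-27 ALLOC][28-36 ALLOC][37-56 FREE]
Op 5: e = malloc(2) -> e = 37; heap: [0-7 ALLOC][8-15 ALLOC][16-27 ALLOC][28-36 ALLOC][37-38 ALLOC][39-56 FREE]
Op 6: free(e) -> (freed e); heap: [0-7 ALLOC][8-15 ALLOC][16-27 ALLOC][28-36 ALLOC][37-56 FREE]
Op 7: free(b) -> (freed b); heap: [0-7 ALLOC][8-15 FREE][16-27 ALLOC][28-36 ALLOC][37-56 FREE]

Answer: [0-7 ALLOC][8-15 FREE][16-27 ALLOC][28-36 ALLOC][37-56 FREE]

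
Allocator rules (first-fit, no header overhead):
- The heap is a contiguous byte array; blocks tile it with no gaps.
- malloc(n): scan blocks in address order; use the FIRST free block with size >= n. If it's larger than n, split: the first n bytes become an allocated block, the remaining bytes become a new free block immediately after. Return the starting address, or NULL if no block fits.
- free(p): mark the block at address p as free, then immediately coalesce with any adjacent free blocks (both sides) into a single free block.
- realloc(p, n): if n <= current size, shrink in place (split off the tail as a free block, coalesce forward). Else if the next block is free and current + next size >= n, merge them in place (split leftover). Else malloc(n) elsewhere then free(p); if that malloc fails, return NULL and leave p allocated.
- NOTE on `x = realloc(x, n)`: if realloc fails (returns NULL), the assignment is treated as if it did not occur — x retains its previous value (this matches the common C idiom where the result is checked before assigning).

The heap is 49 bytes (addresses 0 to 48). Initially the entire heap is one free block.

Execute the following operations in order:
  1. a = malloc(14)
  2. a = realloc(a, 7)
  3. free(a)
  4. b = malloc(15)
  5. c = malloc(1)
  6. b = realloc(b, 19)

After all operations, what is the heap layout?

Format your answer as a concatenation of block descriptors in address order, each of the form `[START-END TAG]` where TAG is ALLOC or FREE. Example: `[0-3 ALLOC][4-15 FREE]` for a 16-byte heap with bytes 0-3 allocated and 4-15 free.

Answer: [0-14 FREE][15-15 ALLOC][16-34 ALLOC][35-48 FREE]

Derivation:
Op 1: a = malloc(14) -> a = 0; heap: [0-13 ALLOC][14-48 FREE]
Op 2: a = realloc(a, 7) -> a = 0; heap: [0-6 ALLOC][7-48 FREE]
Op 3: free(a) -> (freed a); heap: [0-48 FREE]
Op 4: b = malloc(15) -> b = 0; heap: [0-14 ALLOC][15-48 FREE]
Op 5: c = malloc(1) -> c = 15; heap: [0-14 ALLOC][15-15 ALLOC][16-48 FREE]
Op 6: b = realloc(b, 19) -> b = 16; heap: [0-14 FREE][15-15 ALLOC][16-34 ALLOC][35-48 FREE]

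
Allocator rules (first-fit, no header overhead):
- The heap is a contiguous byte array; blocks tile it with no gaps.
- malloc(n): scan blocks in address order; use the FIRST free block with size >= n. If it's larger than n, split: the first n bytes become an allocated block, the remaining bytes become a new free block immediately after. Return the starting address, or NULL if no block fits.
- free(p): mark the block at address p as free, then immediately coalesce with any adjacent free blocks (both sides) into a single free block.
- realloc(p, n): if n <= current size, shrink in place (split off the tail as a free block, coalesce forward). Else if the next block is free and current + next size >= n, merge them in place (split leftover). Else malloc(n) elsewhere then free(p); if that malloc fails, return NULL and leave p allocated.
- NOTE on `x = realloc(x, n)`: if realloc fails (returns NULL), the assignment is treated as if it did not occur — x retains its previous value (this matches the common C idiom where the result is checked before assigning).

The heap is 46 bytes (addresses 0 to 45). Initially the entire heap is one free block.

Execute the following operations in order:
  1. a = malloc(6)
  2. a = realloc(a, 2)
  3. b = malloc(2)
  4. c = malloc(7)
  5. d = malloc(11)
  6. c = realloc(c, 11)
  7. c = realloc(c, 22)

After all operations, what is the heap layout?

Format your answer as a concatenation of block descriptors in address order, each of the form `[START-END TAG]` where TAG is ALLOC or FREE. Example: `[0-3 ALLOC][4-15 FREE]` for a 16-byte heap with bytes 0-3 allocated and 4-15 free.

Op 1: a = malloc(6) -> a = 0; heap: [0-5 ALLOC][6-45 FREE]
Op 2: a = realloc(a, 2) -> a = 0; heap: [0-1 ALLOC][2-45 FREE]
Op 3: b = malloc(2) -> b = 2; heap: [0-1 ALLOC][2-3 ALLOC][4-45 FREE]
Op 4: c = malloc(7) -> c = 4; heap: [0-1 ALLOC][2-3 ALLOC][4-10 ALLOC][11-45 FREE]
Op 5: d = malloc(11) -> d = 11; heap: [0-1 ALLOC][2-3 ALLOC][4-10 ALLOC][11-21 ALLOC][22-45 FREE]
Op 6: c = realloc(c, 11) -> c = 22; heap: [0-1 ALLOC][2-3 ALLOC][4-10 FREE][11-21 ALLOC][22-32 ALLOC][33-45 FREE]
Op 7: c = realloc(c, 22) -> c = 22; heap: [0-1 ALLOC][2-3 ALLOC][4-10 FREE][11-21 ALLOC][22-43 ALLOC][44-45 FREE]

Answer: [0-1 ALLOC][2-3 ALLOC][4-10 FREE][11-21 ALLOC][22-43 ALLOC][44-45 FREE]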